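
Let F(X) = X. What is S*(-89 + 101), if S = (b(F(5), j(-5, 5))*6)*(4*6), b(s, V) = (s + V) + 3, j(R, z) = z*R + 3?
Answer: -24192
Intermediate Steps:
j(R, z) = 3 + R*z (j(R, z) = R*z + 3 = 3 + R*z)
b(s, V) = 3 + V + s (b(s, V) = (V + s) + 3 = 3 + V + s)
S = -2016 (S = ((3 + (3 - 5*5) + 5)*6)*(4*6) = ((3 + (3 - 25) + 5)*6)*24 = ((3 - 22 + 5)*6)*24 = -14*6*24 = -84*24 = -2016)
S*(-89 + 101) = -2016*(-89 + 101) = -2016*12 = -24192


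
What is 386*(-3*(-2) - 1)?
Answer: 1930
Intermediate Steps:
386*(-3*(-2) - 1) = 386*(6 - 1) = 386*5 = 1930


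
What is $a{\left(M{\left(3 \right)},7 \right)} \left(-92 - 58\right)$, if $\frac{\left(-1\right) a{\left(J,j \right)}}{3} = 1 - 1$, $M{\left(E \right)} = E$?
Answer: $0$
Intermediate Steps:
$a{\left(J,j \right)} = 0$ ($a{\left(J,j \right)} = - 3 \left(1 - 1\right) = \left(-3\right) 0 = 0$)
$a{\left(M{\left(3 \right)},7 \right)} \left(-92 - 58\right) = 0 \left(-92 - 58\right) = 0 \left(-150\right) = 0$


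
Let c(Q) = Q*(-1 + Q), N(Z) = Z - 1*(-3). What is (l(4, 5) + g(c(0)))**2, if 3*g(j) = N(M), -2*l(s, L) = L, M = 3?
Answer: 1/4 ≈ 0.25000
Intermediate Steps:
l(s, L) = -L/2
N(Z) = 3 + Z (N(Z) = Z + 3 = 3 + Z)
g(j) = 2 (g(j) = (3 + 3)/3 = (1/3)*6 = 2)
(l(4, 5) + g(c(0)))**2 = (-1/2*5 + 2)**2 = (-5/2 + 2)**2 = (-1/2)**2 = 1/4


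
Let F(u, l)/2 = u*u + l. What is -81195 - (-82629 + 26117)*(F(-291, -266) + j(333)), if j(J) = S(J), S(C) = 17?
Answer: 9541800469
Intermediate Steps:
j(J) = 17
F(u, l) = 2*l + 2*u² (F(u, l) = 2*(u*u + l) = 2*(u² + l) = 2*(l + u²) = 2*l + 2*u²)
-81195 - (-82629 + 26117)*(F(-291, -266) + j(333)) = -81195 - (-82629 + 26117)*((2*(-266) + 2*(-291)²) + 17) = -81195 - (-56512)*((-532 + 2*84681) + 17) = -81195 - (-56512)*((-532 + 169362) + 17) = -81195 - (-56512)*(168830 + 17) = -81195 - (-56512)*168847 = -81195 - 1*(-9541881664) = -81195 + 9541881664 = 9541800469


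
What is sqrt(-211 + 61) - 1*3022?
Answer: -3022 + 5*I*sqrt(6) ≈ -3022.0 + 12.247*I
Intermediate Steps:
sqrt(-211 + 61) - 1*3022 = sqrt(-150) - 3022 = 5*I*sqrt(6) - 3022 = -3022 + 5*I*sqrt(6)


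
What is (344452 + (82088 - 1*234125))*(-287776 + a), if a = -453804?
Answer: -142691115700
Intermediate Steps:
(344452 + (82088 - 1*234125))*(-287776 + a) = (344452 + (82088 - 1*234125))*(-287776 - 453804) = (344452 + (82088 - 234125))*(-741580) = (344452 - 152037)*(-741580) = 192415*(-741580) = -142691115700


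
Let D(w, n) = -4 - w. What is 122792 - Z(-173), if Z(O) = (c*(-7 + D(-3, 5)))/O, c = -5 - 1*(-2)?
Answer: 21243040/173 ≈ 1.2279e+5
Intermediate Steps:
c = -3 (c = -5 + 2 = -3)
Z(O) = 24/O (Z(O) = (-3*(-7 + (-4 - 1*(-3))))/O = (-3*(-7 + (-4 + 3)))/O = (-3*(-7 - 1))/O = (-3*(-8))/O = 24/O)
122792 - Z(-173) = 122792 - 24/(-173) = 122792 - 24*(-1)/173 = 122792 - 1*(-24/173) = 122792 + 24/173 = 21243040/173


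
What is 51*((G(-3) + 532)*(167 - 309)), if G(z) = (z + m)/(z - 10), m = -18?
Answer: -50237754/13 ≈ -3.8644e+6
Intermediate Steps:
G(z) = (-18 + z)/(-10 + z) (G(z) = (z - 18)/(z - 10) = (-18 + z)/(-10 + z))
51*((G(-3) + 532)*(167 - 309)) = 51*(((-18 - 3)/(-10 - 3) + 532)*(167 - 309)) = 51*((-21/(-13) + 532)*(-142)) = 51*((-1/13*(-21) + 532)*(-142)) = 51*((21/13 + 532)*(-142)) = 51*((6937/13)*(-142)) = 51*(-985054/13) = -50237754/13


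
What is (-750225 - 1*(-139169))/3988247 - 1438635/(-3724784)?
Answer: 3461580110941/14855358613648 ≈ 0.23302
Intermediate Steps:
(-750225 - 1*(-139169))/3988247 - 1438635/(-3724784) = (-750225 + 139169)*(1/3988247) - 1438635*(-1/3724784) = -611056*1/3988247 + 1438635/3724784 = -611056/3988247 + 1438635/3724784 = 3461580110941/14855358613648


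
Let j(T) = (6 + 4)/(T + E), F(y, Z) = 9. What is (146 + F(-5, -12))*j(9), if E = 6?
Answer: 310/3 ≈ 103.33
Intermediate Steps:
j(T) = 10/(6 + T) (j(T) = (6 + 4)/(T + 6) = 10/(6 + T))
(146 + F(-5, -12))*j(9) = (146 + 9)*(10/(6 + 9)) = 155*(10/15) = 155*(10*(1/15)) = 155*(⅔) = 310/3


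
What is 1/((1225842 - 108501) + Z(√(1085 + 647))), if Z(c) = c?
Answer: 1117341/1248450908549 - 2*√433/1248450908549 ≈ 8.9495e-7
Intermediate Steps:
1/((1225842 - 108501) + Z(√(1085 + 647))) = 1/((1225842 - 108501) + √(1085 + 647)) = 1/(1117341 + √1732) = 1/(1117341 + 2*√433)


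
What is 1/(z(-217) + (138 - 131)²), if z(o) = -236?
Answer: -1/187 ≈ -0.0053476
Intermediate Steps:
1/(z(-217) + (138 - 131)²) = 1/(-236 + (138 - 131)²) = 1/(-236 + 7²) = 1/(-236 + 49) = 1/(-187) = -1/187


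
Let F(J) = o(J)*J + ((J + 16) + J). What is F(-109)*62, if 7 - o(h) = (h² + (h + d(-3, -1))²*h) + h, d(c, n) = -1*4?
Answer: -9326430972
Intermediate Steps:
d(c, n) = -4
o(h) = 7 - h - h² - h*(-4 + h)² (o(h) = 7 - ((h² + (h - 4)²*h) + h) = 7 - ((h² + (-4 + h)²*h) + h) = 7 - ((h² + h*(-4 + h)²) + h) = 7 - (h + h² + h*(-4 + h)²) = 7 + (-h - h² - h*(-4 + h)²) = 7 - h - h² - h*(-4 + h)²)
F(J) = 16 + 2*J + J*(7 - J - J² - J*(-4 + J)²) (F(J) = (7 - J - J² - J*(-4 + J)²)*J + ((J + 16) + J) = J*(7 - J - J² - J*(-4 + J)²) + ((16 + J) + J) = J*(7 - J - J² - J*(-4 + J)²) + (16 + 2*J) = 16 + 2*J + J*(7 - J - J² - J*(-4 + J)²))
F(-109)*62 = (16 - 1*(-109)⁴ - 17*(-109)² + 7*(-109)³ + 9*(-109))*62 = (16 - 1*141158161 - 17*11881 + 7*(-1295029) - 981)*62 = (16 - 141158161 - 201977 - 9065203 - 981)*62 = -150426306*62 = -9326430972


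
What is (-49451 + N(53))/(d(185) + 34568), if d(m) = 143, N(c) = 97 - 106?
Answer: -49460/34711 ≈ -1.4249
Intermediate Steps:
N(c) = -9
(-49451 + N(53))/(d(185) + 34568) = (-49451 - 9)/(143 + 34568) = -49460/34711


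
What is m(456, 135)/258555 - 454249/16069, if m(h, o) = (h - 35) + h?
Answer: -117434257682/4154720295 ≈ -28.265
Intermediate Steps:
m(h, o) = -35 + 2*h (m(h, o) = (-35 + h) + h = -35 + 2*h)
m(456, 135)/258555 - 454249/16069 = (-35 + 2*456)/258555 - 454249/16069 = (-35 + 912)*(1/258555) - 454249*1/16069 = 877*(1/258555) - 454249/16069 = 877/258555 - 454249/16069 = -117434257682/4154720295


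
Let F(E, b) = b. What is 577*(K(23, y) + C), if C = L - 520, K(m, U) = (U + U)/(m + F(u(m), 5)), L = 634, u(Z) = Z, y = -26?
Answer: 452945/7 ≈ 64706.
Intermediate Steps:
K(m, U) = 2*U/(5 + m) (K(m, U) = (U + U)/(m + 5) = (2*U)/(5 + m) = 2*U/(5 + m))
C = 114 (C = 634 - 520 = 114)
577*(K(23, y) + C) = 577*(2*(-26)/(5 + 23) + 114) = 577*(2*(-26)/28 + 114) = 577*(2*(-26)*(1/28) + 114) = 577*(-13/7 + 114) = 577*(785/7) = 452945/7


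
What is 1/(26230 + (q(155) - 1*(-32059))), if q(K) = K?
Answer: 1/58444 ≈ 1.7110e-5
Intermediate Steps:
1/(26230 + (q(155) - 1*(-32059))) = 1/(26230 + (155 - 1*(-32059))) = 1/(26230 + (155 + 32059)) = 1/(26230 + 32214) = 1/58444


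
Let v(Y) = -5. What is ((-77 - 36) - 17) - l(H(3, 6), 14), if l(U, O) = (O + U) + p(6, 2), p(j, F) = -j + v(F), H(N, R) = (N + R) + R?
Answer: -148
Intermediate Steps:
H(N, R) = N + 2*R
p(j, F) = -5 - j (p(j, F) = -j - 5 = -5 - j)
l(U, O) = -11 + O + U (l(U, O) = (O + U) + (-5 - 1*6) = (O + U) + (-5 - 6) = (O + U) - 11 = -11 + O + U)
((-77 - 36) - 17) - l(H(3, 6), 14) = ((-77 - 36) - 17) - (-11 + 14 + (3 + 2*6)) = (-113 - 17) - (-11 + 14 + (3 + 12)) = -130 - (-11 + 14 + 15) = -130 - 1*18 = -130 - 18 = -148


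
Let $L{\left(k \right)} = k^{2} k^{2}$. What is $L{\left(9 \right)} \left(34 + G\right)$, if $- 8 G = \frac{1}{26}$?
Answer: $\frac{46392831}{208} \approx 2.2304 \cdot 10^{5}$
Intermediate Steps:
$G = - \frac{1}{208}$ ($G = - \frac{1}{8 \cdot 26} = \left(- \frac{1}{8}\right) \frac{1}{26} = - \frac{1}{208} \approx -0.0048077$)
$L{\left(k \right)} = k^{4}$
$L{\left(9 \right)} \left(34 + G\right) = 9^{4} \left(34 - \frac{1}{208}\right) = 6561 \cdot \frac{7071}{208} = \frac{46392831}{208}$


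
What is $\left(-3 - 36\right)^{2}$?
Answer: $1521$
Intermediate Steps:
$\left(-3 - 36\right)^{2} = \left(-39\right)^{2} = 1521$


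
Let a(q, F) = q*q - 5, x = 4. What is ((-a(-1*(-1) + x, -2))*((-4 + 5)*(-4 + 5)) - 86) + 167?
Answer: 61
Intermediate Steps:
a(q, F) = -5 + q**2 (a(q, F) = q**2 - 5 = -5 + q**2)
((-a(-1*(-1) + x, -2))*((-4 + 5)*(-4 + 5)) - 86) + 167 = ((-(-5 + (-1*(-1) + 4)**2))*((-4 + 5)*(-4 + 5)) - 86) + 167 = ((-(-5 + (1 + 4)**2))*(1*1) - 86) + 167 = (-(-5 + 5**2)*1 - 86) + 167 = (-(-5 + 25)*1 - 86) + 167 = (-1*20*1 - 86) + 167 = (-20*1 - 86) + 167 = (-20 - 86) + 167 = -106 + 167 = 61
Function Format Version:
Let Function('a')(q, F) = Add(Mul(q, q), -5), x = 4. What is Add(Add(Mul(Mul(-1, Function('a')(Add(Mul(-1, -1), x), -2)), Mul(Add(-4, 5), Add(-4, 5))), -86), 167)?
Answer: 61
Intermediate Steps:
Function('a')(q, F) = Add(-5, Pow(q, 2)) (Function('a')(q, F) = Add(Pow(q, 2), -5) = Add(-5, Pow(q, 2)))
Add(Add(Mul(Mul(-1, Function('a')(Add(Mul(-1, -1), x), -2)), Mul(Add(-4, 5), Add(-4, 5))), -86), 167) = Add(Add(Mul(Mul(-1, Add(-5, Pow(Add(Mul(-1, -1), 4), 2))), Mul(Add(-4, 5), Add(-4, 5))), -86), 167) = Add(Add(Mul(Mul(-1, Add(-5, Pow(Add(1, 4), 2))), Mul(1, 1)), -86), 167) = Add(Add(Mul(Mul(-1, Add(-5, Pow(5, 2))), 1), -86), 167) = Add(Add(Mul(Mul(-1, Add(-5, 25)), 1), -86), 167) = Add(Add(Mul(Mul(-1, 20), 1), -86), 167) = Add(Add(Mul(-20, 1), -86), 167) = Add(Add(-20, -86), 167) = Add(-106, 167) = 61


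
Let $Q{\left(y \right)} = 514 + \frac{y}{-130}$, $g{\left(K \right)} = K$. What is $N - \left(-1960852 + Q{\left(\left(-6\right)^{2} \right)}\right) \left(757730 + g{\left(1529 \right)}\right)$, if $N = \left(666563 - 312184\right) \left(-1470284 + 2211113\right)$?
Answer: $\frac{113811016799307}{65} \approx 1.7509 \cdot 10^{12}$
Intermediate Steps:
$N = 262534240191$ ($N = 354379 \cdot 740829 = 262534240191$)
$Q{\left(y \right)} = 514 - \frac{y}{130}$ ($Q{\left(y \right)} = 514 + y \left(- \frac{1}{130}\right) = 514 - \frac{y}{130}$)
$N - \left(-1960852 + Q{\left(\left(-6\right)^{2} \right)}\right) \left(757730 + g{\left(1529 \right)}\right) = 262534240191 - \left(-1960852 + \left(514 - \frac{\left(-6\right)^{2}}{130}\right)\right) \left(757730 + 1529\right) = 262534240191 - \left(-1960852 + \left(514 - \frac{18}{65}\right)\right) 759259 = 262534240191 - \left(-1960852 + \frac{33392}{65}\right) 759259 = 262534240191 - \left(- \frac{127421988}{65}\right) 759259 = 262534240191 - - \frac{96746291186892}{65} = 262534240191 + \frac{96746291186892}{65} = \frac{113811016799307}{65}$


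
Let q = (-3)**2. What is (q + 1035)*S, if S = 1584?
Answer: 1653696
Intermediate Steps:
q = 9
(q + 1035)*S = (9 + 1035)*1584 = 1044*1584 = 1653696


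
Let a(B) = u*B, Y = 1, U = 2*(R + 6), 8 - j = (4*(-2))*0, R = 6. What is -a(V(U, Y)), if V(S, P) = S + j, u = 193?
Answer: -6176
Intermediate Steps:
j = 8 (j = 8 - 4*(-2)*0 = 8 - (-8)*0 = 8 - 1*0 = 8 + 0 = 8)
U = 24 (U = 2*(6 + 6) = 2*12 = 24)
V(S, P) = 8 + S (V(S, P) = S + 8 = 8 + S)
a(B) = 193*B
-a(V(U, Y)) = -193*(8 + 24) = -193*32 = -1*6176 = -6176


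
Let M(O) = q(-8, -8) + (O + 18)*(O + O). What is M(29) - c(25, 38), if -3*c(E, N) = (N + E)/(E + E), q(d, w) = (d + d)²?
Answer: 149121/50 ≈ 2982.4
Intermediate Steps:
q(d, w) = 4*d² (q(d, w) = (2*d)² = 4*d²)
M(O) = 256 + 2*O*(18 + O) (M(O) = 4*(-8)² + (O + 18)*(O + O) = 4*64 + (18 + O)*(2*O) = 256 + 2*O*(18 + O))
c(E, N) = -(E + N)/(6*E) (c(E, N) = -(N + E)/(3*(E + E)) = -(E + N)/(3*(2*E)) = -(E + N)*1/(2*E)/3 = -(E + N)/(6*E))
M(29) - c(25, 38) = (256 + 2*29² + 36*29) - (-1*25 - 1*38)/(6*25) = (256 + 2*841 + 1044) - (-25 - 38)/(6*25) = (256 + 1682 + 1044) - (-63)/(6*25) = 2982 - 1*(-21/50) = 2982 + 21/50 = 149121/50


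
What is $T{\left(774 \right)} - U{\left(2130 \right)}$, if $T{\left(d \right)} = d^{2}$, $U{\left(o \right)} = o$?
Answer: $596946$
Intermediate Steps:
$T{\left(774 \right)} - U{\left(2130 \right)} = 774^{2} - 2130 = 599076 - 2130 = 596946$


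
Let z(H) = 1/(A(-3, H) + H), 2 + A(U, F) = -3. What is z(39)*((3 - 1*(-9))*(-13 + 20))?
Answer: 42/17 ≈ 2.4706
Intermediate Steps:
A(U, F) = -5 (A(U, F) = -2 - 3 = -5)
z(H) = 1/(-5 + H)
z(39)*((3 - 1*(-9))*(-13 + 20)) = ((3 - 1*(-9))*(-13 + 20))/(-5 + 39) = ((3 + 9)*7)/34 = (12*7)/34 = (1/34)*84 = 42/17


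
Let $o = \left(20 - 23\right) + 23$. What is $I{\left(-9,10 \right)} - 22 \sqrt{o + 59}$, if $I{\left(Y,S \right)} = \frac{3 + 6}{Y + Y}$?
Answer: $- \frac{1}{2} - 22 \sqrt{79} \approx -196.04$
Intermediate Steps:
$o = 20$ ($o = -3 + 23 = 20$)
$I{\left(Y,S \right)} = \frac{9}{2 Y}$
$I{\left(-9,10 \right)} - 22 \sqrt{o + 59} = \frac{9}{2 \left(-9\right)} - 22 \sqrt{20 + 59} = \frac{9}{2} \left(- \frac{1}{9}\right) - 22 \sqrt{79} = - \frac{1}{2} - 22 \sqrt{79}$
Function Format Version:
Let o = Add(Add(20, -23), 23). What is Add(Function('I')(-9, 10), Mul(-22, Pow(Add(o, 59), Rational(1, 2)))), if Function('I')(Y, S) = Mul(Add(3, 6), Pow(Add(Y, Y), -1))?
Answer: Add(Rational(-1, 2), Mul(-22, Pow(79, Rational(1, 2)))) ≈ -196.04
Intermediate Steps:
o = 20 (o = Add(-3, 23) = 20)
Function('I')(Y, S) = Mul(Rational(9, 2), Pow(Y, -1)) (Function('I')(Y, S) = Mul(9, Pow(Mul(2, Y), -1)) = Mul(9, Mul(Rational(1, 2), Pow(Y, -1))) = Mul(Rational(9, 2), Pow(Y, -1)))
Add(Function('I')(-9, 10), Mul(-22, Pow(Add(o, 59), Rational(1, 2)))) = Add(Mul(Rational(9, 2), Pow(-9, -1)), Mul(-22, Pow(Add(20, 59), Rational(1, 2)))) = Add(Mul(Rational(9, 2), Rational(-1, 9)), Mul(-22, Pow(79, Rational(1, 2)))) = Add(Rational(-1, 2), Mul(-22, Pow(79, Rational(1, 2))))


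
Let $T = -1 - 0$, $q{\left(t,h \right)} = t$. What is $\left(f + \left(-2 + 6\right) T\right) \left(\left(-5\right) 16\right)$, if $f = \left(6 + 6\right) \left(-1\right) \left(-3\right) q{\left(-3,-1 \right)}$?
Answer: $8960$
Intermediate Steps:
$T = -1$ ($T = -1 + 0 = -1$)
$f = -108$ ($f = \left(6 + 6\right) \left(-1\right) \left(-3\right) \left(-3\right) = 12 \left(-1\right) \left(-3\right) \left(-3\right) = \left(-12\right) \left(-3\right) \left(-3\right) = 36 \left(-3\right) = -108$)
$\left(f + \left(-2 + 6\right) T\right) \left(\left(-5\right) 16\right) = \left(-108 + \left(-2 + 6\right) \left(-1\right)\right) \left(\left(-5\right) 16\right) = \left(-108 + 4 \left(-1\right)\right) \left(-80\right) = \left(-108 - 4\right) \left(-80\right) = \left(-112\right) \left(-80\right) = 8960$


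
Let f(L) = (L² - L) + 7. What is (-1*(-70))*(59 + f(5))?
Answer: 6020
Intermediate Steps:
f(L) = 7 + L² - L
(-1*(-70))*(59 + f(5)) = (-1*(-70))*(59 + (7 + 5² - 1*5)) = 70*(59 + (7 + 25 - 5)) = 70*(59 + 27) = 70*86 = 6020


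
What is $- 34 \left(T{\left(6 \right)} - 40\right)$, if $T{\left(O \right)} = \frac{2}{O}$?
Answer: $\frac{4046}{3} \approx 1348.7$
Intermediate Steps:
$- 34 \left(T{\left(6 \right)} - 40\right) = - 34 \left(\frac{2}{6} - 40\right) = - 34 \left(2 \cdot \frac{1}{6} - 40\right) = - 34 \left(\frac{1}{3} - 40\right) = \left(-34\right) \left(- \frac{119}{3}\right) = \frac{4046}{3}$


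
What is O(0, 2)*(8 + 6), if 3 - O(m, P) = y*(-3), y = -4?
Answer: -126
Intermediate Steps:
O(m, P) = -9 (O(m, P) = 3 - (-4)*(-3) = 3 - 1*12 = 3 - 12 = -9)
O(0, 2)*(8 + 6) = -9*(8 + 6) = -9*14 = -126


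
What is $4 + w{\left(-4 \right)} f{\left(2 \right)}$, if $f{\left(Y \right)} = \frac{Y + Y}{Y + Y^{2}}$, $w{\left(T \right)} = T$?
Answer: $\frac{4}{3} \approx 1.3333$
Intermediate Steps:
$f{\left(Y \right)} = \frac{2 Y}{Y + Y^{2}}$
$4 + w{\left(-4 \right)} f{\left(2 \right)} = 4 - 4 \frac{2}{1 + 2} = 4 - 4 \cdot \frac{2}{3} = 4 - 4 \cdot 2 \cdot \frac{1}{3} = 4 - \frac{8}{3} = \frac{4}{3}$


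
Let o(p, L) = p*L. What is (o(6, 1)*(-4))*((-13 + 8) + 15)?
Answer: -240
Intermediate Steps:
o(p, L) = L*p
(o(6, 1)*(-4))*((-13 + 8) + 15) = ((1*6)*(-4))*((-13 + 8) + 15) = (6*(-4))*(-5 + 15) = -24*10 = -240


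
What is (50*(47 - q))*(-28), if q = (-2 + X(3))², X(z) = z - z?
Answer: -60200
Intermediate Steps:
X(z) = 0
q = 4 (q = (-2 + 0)² = (-2)² = 4)
(50*(47 - q))*(-28) = (50*(47 - 1*4))*(-28) = (50*(47 - 4))*(-28) = (50*43)*(-28) = 2150*(-28) = -60200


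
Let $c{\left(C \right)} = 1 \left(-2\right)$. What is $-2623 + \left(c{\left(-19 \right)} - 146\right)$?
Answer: $-2771$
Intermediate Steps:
$c{\left(C \right)} = -2$
$-2623 + \left(c{\left(-19 \right)} - 146\right) = -2623 - 148 = -2771$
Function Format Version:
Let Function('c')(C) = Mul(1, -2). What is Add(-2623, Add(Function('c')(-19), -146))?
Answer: -2771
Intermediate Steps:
Function('c')(C) = -2
Add(-2623, Add(Function('c')(-19), -146)) = Add(-2623, Add(-2, -146)) = Add(-2623, -148) = -2771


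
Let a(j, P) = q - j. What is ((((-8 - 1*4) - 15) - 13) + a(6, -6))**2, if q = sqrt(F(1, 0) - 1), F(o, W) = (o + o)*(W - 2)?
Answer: (46 - I*sqrt(5))**2 ≈ 2111.0 - 205.72*I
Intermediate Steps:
F(o, W) = 2*o*(-2 + W) (F(o, W) = (2*o)*(-2 + W) = 2*o*(-2 + W))
q = I*sqrt(5) (q = sqrt(2*1*(-2 + 0) - 1) = sqrt(2*1*(-2) - 1) = sqrt(-4 - 1) = sqrt(-5) = I*sqrt(5) ≈ 2.2361*I)
a(j, P) = -j + I*sqrt(5) (a(j, P) = I*sqrt(5) - j = -j + I*sqrt(5))
((((-8 - 1*4) - 15) - 13) + a(6, -6))**2 = ((((-8 - 1*4) - 15) - 13) + (-1*6 + I*sqrt(5)))**2 = ((((-8 - 4) - 15) - 13) + (-6 + I*sqrt(5)))**2 = (((-12 - 15) - 13) + (-6 + I*sqrt(5)))**2 = ((-27 - 13) + (-6 + I*sqrt(5)))**2 = (-40 + (-6 + I*sqrt(5)))**2 = (-46 + I*sqrt(5))**2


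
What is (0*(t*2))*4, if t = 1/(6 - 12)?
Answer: 0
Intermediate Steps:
t = -⅙ (t = 1/(-6) = -⅙ ≈ -0.16667)
(0*(t*2))*4 = (0*(-⅙*2))*4 = (0*(-⅓))*4 = 0*4 = 0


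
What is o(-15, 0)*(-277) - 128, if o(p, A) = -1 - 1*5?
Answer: 1534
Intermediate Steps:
o(p, A) = -6 (o(p, A) = -1 - 5 = -6)
o(-15, 0)*(-277) - 128 = -6*(-277) - 128 = 1662 - 128 = 1534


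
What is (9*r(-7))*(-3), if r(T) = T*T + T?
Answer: -1134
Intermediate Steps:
r(T) = T + T**2 (r(T) = T**2 + T = T + T**2)
(9*r(-7))*(-3) = (9*(-7*(1 - 7)))*(-3) = (9*(-7*(-6)))*(-3) = (9*42)*(-3) = 378*(-3) = -1134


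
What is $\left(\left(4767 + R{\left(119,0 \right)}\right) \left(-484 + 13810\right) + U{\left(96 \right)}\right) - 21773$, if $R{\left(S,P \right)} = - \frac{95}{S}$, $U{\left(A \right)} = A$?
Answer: $\frac{7555634465}{119} \approx 6.3493 \cdot 10^{7}$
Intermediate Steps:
$\left(\left(4767 + R{\left(119,0 \right)}\right) \left(-484 + 13810\right) + U{\left(96 \right)}\right) - 21773 = \left(\left(4767 - \frac{95}{119}\right) \left(-484 + 13810\right) + 96\right) - 21773 = \left(\left(4767 - \frac{95}{119}\right) 13326 + 96\right) - 21773 = \left(\frac{567178}{119} \cdot 13326 + 96\right) - 21773 = \left(\frac{7558214028}{119} + 96\right) - 21773 = \frac{7558225452}{119} - 21773 = \frac{7555634465}{119}$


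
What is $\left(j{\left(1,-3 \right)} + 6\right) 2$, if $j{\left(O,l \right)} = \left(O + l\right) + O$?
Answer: $10$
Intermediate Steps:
$j{\left(O,l \right)} = l + 2 O$
$\left(j{\left(1,-3 \right)} + 6\right) 2 = \left(\left(-3 + 2 \cdot 1\right) + 6\right) 2 = \left(\left(-3 + 2\right) + 6\right) 2 = \left(-1 + 6\right) 2 = 5 \cdot 2 = 10$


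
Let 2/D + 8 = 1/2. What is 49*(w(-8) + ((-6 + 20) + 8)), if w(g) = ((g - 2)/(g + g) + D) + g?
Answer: 84427/120 ≈ 703.56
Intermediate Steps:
D = -4/15 (D = 2/(-8 + 1/2) = 2/(-8 + ½) = 2/(-15/2) = 2*(-2/15) = -4/15 ≈ -0.26667)
w(g) = -4/15 + g + (-2 + g)/(2*g) (w(g) = ((g - 2)/(g + g) - 4/15) + g = ((-2 + g)/((2*g)) - 4/15) + g = ((-2 + g)*(1/(2*g)) - 4/15) + g = ((-2 + g)/(2*g) - 4/15) + g = (-4/15 + (-2 + g)/(2*g)) + g = -4/15 + g + (-2 + g)/(2*g))
49*(w(-8) + ((-6 + 20) + 8)) = 49*((7/30 - 8 - 1/(-8)) + ((-6 + 20) + 8)) = 49*((7/30 - 8 - 1*(-⅛)) + (14 + 8)) = 49*((7/30 - 8 + ⅛) + 22) = 49*(-917/120 + 22) = 49*(1723/120) = 84427/120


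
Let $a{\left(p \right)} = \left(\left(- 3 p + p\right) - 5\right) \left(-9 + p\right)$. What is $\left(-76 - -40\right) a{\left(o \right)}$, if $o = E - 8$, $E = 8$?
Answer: $-1620$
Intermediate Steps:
$o = 0$ ($o = 8 - 8 = 0$)
$a{\left(p \right)} = \left(-9 + p\right) \left(-5 - 2 p\right)$ ($a{\left(p \right)} = \left(- 2 p - 5\right) \left(-9 + p\right) = \left(-5 - 2 p\right) \left(-9 + p\right) = \left(-9 + p\right) \left(-5 - 2 p\right)$)
$\left(-76 - -40\right) a{\left(o \right)} = \left(-76 - -40\right) \left(45 - 2 \cdot 0^{2} + 13 \cdot 0\right) = \left(-76 + 40\right) \left(45 - 0 + 0\right) = - 36 \left(45 + 0 + 0\right) = \left(-36\right) 45 = -1620$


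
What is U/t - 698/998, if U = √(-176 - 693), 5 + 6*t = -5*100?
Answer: -349/499 - 6*I*√869/505 ≈ -0.6994 - 0.35024*I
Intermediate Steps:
t = -505/6 (t = -⅚ + (-5*100)/6 = -⅚ + (⅙)*(-500) = -⅚ - 250/3 = -505/6 ≈ -84.167)
U = I*√869 (U = √(-869) = I*√869 ≈ 29.479*I)
U/t - 698/998 = (I*√869)/(-505/6) - 698/998 = (I*√869)*(-6/505) - 698*1/998 = -6*I*√869/505 - 349/499 = -349/499 - 6*I*√869/505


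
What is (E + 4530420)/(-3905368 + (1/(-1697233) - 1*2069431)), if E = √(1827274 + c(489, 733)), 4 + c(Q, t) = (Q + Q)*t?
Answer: -640764860655/845052169264 - 1697233*√159009/2535156507792 ≈ -0.75852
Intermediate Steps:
c(Q, t) = -4 + 2*Q*t (c(Q, t) = -4 + (Q + Q)*t = -4 + (2*Q)*t = -4 + 2*Q*t)
E = 4*√159009 (E = √(1827274 + (-4 + 2*489*733)) = √(1827274 + (-4 + 716874)) = √(1827274 + 716870) = √2544144 = 4*√159009 ≈ 1595.0)
(E + 4530420)/(-3905368 + (1/(-1697233) - 1*2069431)) = (4*√159009 + 4530420)/(-3905368 + (1/(-1697233) - 1*2069431)) = (4530420 + 4*√159009)/(-3905368 + (-1/1697233 - 2069431)) = (4530420 + 4*√159009)/(-3905368 - 3512306584424/1697233) = (4530420 + 4*√159009)/(-10140626031168/1697233) = (4530420 + 4*√159009)*(-1697233/10140626031168) = -640764860655/845052169264 - 1697233*√159009/2535156507792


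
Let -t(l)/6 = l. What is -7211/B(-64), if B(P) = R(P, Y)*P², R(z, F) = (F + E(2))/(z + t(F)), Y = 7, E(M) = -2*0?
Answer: 382183/14336 ≈ 26.659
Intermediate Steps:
E(M) = 0
t(l) = -6*l
R(z, F) = F/(z - 6*F) (R(z, F) = (F + 0)/(z - 6*F) = F/(z - 6*F))
B(P) = 7*P²/(-42 + P) (B(P) = (7/(P - 6*7))*P² = (7/(P - 42))*P² = (7/(-42 + P))*P² = 7*P²/(-42 + P))
-7211/B(-64) = -7211/(7*(-64)²/(-42 - 64)) = -7211/(7*4096/(-106)) = -7211/(7*4096*(-1/106)) = -7211/(-14336/53) = -7211*(-53/14336) = 382183/14336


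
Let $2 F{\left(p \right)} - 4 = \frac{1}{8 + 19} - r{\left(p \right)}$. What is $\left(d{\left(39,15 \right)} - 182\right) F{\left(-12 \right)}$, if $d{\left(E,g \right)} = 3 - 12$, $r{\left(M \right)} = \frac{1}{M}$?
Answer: $- \frac{84995}{216} \approx -393.5$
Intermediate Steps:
$d{\left(E,g \right)} = -9$
$F{\left(p \right)} = \frac{109}{54} - \frac{1}{2 p}$ ($F{\left(p \right)} = 2 + \frac{\frac{1}{8 + 19} - \frac{1}{p}}{2} = 2 + \frac{\frac{1}{27} - \frac{1}{p}}{2} = 2 + \left(\frac{1}{54} - \frac{1}{2 p}\right) = \frac{109}{54} - \frac{1}{2 p}$)
$\left(d{\left(39,15 \right)} - 182\right) F{\left(-12 \right)} = \left(-9 - 182\right) \frac{-27 + 109 \left(-12\right)}{54 \left(-12\right)} = \left(-9 - 182\right) \frac{1}{54} \left(- \frac{1}{12}\right) \left(-27 - 1308\right) = - 191 \cdot \frac{1}{54} \left(- \frac{1}{12}\right) \left(-1335\right) = \left(-191\right) \frac{445}{216} = - \frac{84995}{216}$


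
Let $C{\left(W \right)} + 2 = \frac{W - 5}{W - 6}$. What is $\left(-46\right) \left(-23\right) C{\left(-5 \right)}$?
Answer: $- \frac{12696}{11} \approx -1154.2$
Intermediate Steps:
$C{\left(W \right)} = -2 + \frac{-5 + W}{-6 + W}$ ($C{\left(W \right)} = -2 + \frac{W - 5}{W - 6} = -2 + \frac{-5 + W}{-6 + W}$)
$\left(-46\right) \left(-23\right) C{\left(-5 \right)} = \left(-46\right) \left(-23\right) \frac{7 - -5}{-6 - 5} = 1058 \frac{7 + 5}{-11} = 1058 \left(\left(- \frac{1}{11}\right) 12\right) = 1058 \left(- \frac{12}{11}\right) = - \frac{12696}{11}$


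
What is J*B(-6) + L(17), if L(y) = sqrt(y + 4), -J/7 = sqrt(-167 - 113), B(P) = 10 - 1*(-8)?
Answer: sqrt(21) - 252*I*sqrt(70) ≈ 4.5826 - 2108.4*I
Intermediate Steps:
B(P) = 18 (B(P) = 10 + 8 = 18)
J = -14*I*sqrt(70) (J = -7*sqrt(-167 - 113) = -14*I*sqrt(70) ≈ -117.13*I)
L(y) = sqrt(4 + y)
J*B(-6) + L(17) = -14*I*sqrt(70)*18 + sqrt(4 + 17) = -252*I*sqrt(70) + sqrt(21) = sqrt(21) - 252*I*sqrt(70)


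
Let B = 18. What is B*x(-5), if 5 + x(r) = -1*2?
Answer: -126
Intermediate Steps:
x(r) = -7 (x(r) = -5 - 1*2 = -5 - 2 = -7)
B*x(-5) = 18*(-7) = -126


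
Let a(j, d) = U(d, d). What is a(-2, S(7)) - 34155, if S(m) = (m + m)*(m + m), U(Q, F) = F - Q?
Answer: -34155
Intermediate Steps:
S(m) = 4*m**2 (S(m) = (2*m)*(2*m) = 4*m**2)
a(j, d) = 0 (a(j, d) = d - d = 0)
a(-2, S(7)) - 34155 = 0 - 34155 = -34155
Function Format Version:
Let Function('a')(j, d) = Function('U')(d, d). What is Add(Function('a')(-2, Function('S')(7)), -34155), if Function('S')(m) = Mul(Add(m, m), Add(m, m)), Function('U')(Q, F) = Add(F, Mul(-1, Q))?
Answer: -34155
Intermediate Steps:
Function('S')(m) = Mul(4, Pow(m, 2)) (Function('S')(m) = Mul(Mul(2, m), Mul(2, m)) = Mul(4, Pow(m, 2)))
Function('a')(j, d) = 0 (Function('a')(j, d) = Add(d, Mul(-1, d)) = 0)
Add(Function('a')(-2, Function('S')(7)), -34155) = Add(0, -34155) = -34155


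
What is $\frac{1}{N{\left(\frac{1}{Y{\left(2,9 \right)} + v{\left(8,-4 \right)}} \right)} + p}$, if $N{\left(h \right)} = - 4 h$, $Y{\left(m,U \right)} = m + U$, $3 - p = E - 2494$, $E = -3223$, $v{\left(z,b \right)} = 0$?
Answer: $\frac{11}{62916} \approx 0.00017484$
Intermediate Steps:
$p = 5720$ ($p = 3 - \left(-3223 - 2494\right) = 3 - -5717 = 3 + 5717 = 5720$)
$Y{\left(m,U \right)} = U + m$
$\frac{1}{N{\left(\frac{1}{Y{\left(2,9 \right)} + v{\left(8,-4 \right)}} \right)} + p} = \frac{1}{- \frac{4}{\left(9 + 2\right) + 0} + 5720} = \frac{1}{- \frac{4}{11 + 0} + 5720} = \frac{1}{- \frac{4}{11} + 5720} = \frac{1}{\frac{62916}{11}} = \frac{11}{62916}$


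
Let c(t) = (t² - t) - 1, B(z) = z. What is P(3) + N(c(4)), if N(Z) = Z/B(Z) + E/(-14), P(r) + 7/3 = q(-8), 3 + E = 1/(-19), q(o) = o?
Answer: -3637/399 ≈ -9.1153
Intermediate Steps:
E = -58/19 (E = -3 + 1/(-19) = -3 - 1/19 = -58/19 ≈ -3.0526)
c(t) = -1 + t² - t
P(r) = -31/3 (P(r) = -7/3 - 8 = -31/3)
N(Z) = 162/133 (N(Z) = Z/Z - 58/19/(-14) = 1 - 58/19*(-1/14) = 1 + 29/133 = 162/133)
P(3) + N(c(4)) = -31/3 + 162/133 = -3637/399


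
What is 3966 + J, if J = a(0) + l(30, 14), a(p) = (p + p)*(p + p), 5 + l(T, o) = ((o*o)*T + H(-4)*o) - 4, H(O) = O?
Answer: 9781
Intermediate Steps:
l(T, o) = -9 - 4*o + T*o**2 (l(T, o) = -5 + (((o*o)*T - 4*o) - 4) = -5 + ((o**2*T - 4*o) - 4) = -5 + ((T*o**2 - 4*o) - 4) = -5 + ((-4*o + T*o**2) - 4) = -5 + (-4 - 4*o + T*o**2) = -9 - 4*o + T*o**2)
a(p) = 4*p**2 (a(p) = (2*p)*(2*p) = 4*p**2)
J = 5815 (J = 4*0**2 + (-9 - 4*14 + 30*14**2) = 4*0 + (-9 - 56 + 30*196) = 0 + (-9 - 56 + 5880) = 0 + 5815 = 5815)
3966 + J = 3966 + 5815 = 9781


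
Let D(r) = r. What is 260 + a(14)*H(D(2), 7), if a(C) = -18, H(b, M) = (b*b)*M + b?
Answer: -280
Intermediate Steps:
H(b, M) = b + M*b² (H(b, M) = b²*M + b = M*b² + b = b + M*b²)
260 + a(14)*H(D(2), 7) = 260 - 36*(1 + 7*2) = 260 - 36*(1 + 14) = 260 - 36*15 = 260 - 18*30 = 260 - 540 = -280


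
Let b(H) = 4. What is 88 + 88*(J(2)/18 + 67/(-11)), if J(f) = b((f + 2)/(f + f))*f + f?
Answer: -3592/9 ≈ -399.11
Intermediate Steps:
J(f) = 5*f (J(f) = 4*f + f = 5*f)
88 + 88*(J(2)/18 + 67/(-11)) = 88 + 88*((5*2)/18 + 67/(-11)) = 88 + 88*(10*(1/18) + 67*(-1/11)) = 88 + 88*(5/9 - 67/11) = 88 + 88*(-548/99) = 88 - 4384/9 = -3592/9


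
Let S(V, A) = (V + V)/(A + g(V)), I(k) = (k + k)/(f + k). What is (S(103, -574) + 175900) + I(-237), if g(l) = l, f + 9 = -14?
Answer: 10770441847/61230 ≈ 1.7590e+5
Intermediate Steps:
f = -23 (f = -9 - 14 = -23)
I(k) = 2*k/(-23 + k) (I(k) = (k + k)/(-23 + k) = (2*k)/(-23 + k) = 2*k/(-23 + k))
S(V, A) = 2*V/(A + V) (S(V, A) = (V + V)/(A + V) = (2*V)/(A + V) = 2*V/(A + V))
(S(103, -574) + 175900) + I(-237) = (2*103/(-574 + 103) + 175900) + 2*(-237)/(-23 - 237) = (2*103/(-471) + 175900) + 2*(-237)/(-260) = (2*103*(-1/471) + 175900) + 2*(-237)*(-1/260) = (-206/471 + 175900) + 237/130 = 82848694/471 + 237/130 = 10770441847/61230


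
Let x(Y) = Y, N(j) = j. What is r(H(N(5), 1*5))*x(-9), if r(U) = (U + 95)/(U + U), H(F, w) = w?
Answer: -90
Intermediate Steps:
r(U) = (95 + U)/(2*U) (r(U) = (95 + U)/((2*U)) = (95 + U)*(1/(2*U)) = (95 + U)/(2*U))
r(H(N(5), 1*5))*x(-9) = ((95 + 1*5)/(2*((1*5))))*(-9) = ((½)*(95 + 5)/5)*(-9) = ((½)*(⅕)*100)*(-9) = 10*(-9) = -90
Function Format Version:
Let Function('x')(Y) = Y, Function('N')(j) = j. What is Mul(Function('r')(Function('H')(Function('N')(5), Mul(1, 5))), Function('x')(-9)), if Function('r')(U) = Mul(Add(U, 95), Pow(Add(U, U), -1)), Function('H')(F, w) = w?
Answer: -90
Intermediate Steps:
Function('r')(U) = Mul(Rational(1, 2), Pow(U, -1), Add(95, U)) (Function('r')(U) = Mul(Add(95, U), Pow(Mul(2, U), -1)) = Mul(Add(95, U), Mul(Rational(1, 2), Pow(U, -1))) = Mul(Rational(1, 2), Pow(U, -1), Add(95, U)))
Mul(Function('r')(Function('H')(Function('N')(5), Mul(1, 5))), Function('x')(-9)) = Mul(Mul(Rational(1, 2), Pow(Mul(1, 5), -1), Add(95, Mul(1, 5))), -9) = Mul(Mul(Rational(1, 2), Pow(5, -1), Add(95, 5)), -9) = Mul(Mul(Rational(1, 2), Rational(1, 5), 100), -9) = Mul(10, -9) = -90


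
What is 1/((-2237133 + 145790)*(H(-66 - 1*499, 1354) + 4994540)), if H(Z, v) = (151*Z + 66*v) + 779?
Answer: -1/10455393271224 ≈ -9.5644e-14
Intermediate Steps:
H(Z, v) = 779 + 66*v + 151*Z (H(Z, v) = (66*v + 151*Z) + 779 = 779 + 66*v + 151*Z)
1/((-2237133 + 145790)*(H(-66 - 1*499, 1354) + 4994540)) = 1/((-2237133 + 145790)*((779 + 66*1354 + 151*(-66 - 1*499)) + 4994540)) = 1/(-2091343*((779 + 89364 + 151*(-66 - 499)) + 4994540)) = 1/(-2091343*((779 + 89364 + 151*(-565)) + 4994540)) = 1/(-2091343*((779 + 89364 - 85315) + 4994540)) = 1/(-2091343*(4828 + 4994540)) = 1/(-2091343*4999368) = 1/(-10455393271224) = -1/10455393271224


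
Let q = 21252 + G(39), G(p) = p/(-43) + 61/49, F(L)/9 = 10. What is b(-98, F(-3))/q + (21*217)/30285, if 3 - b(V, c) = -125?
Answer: 17685347491/113010183555 ≈ 0.15649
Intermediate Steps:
F(L) = 90 (F(L) = 9*10 = 90)
G(p) = 61/49 - p/43 (G(p) = p*(-1/43) + 61*(1/49) = -p/43 + 61/49 = 61/49 - p/43)
b(V, c) = 128 (b(V, c) = 3 - 1*(-125) = 3 + 125 = 128)
q = 44778676/2107 (q = 21252 + (61/49 - 1/43*39) = 21252 + (61/49 - 39/43) = 21252 + 712/2107 = 44778676/2107 ≈ 21252.)
b(-98, F(-3))/q + (21*217)/30285 = 128/(44778676/2107) + (21*217)/30285 = 128*(2107/44778676) + 4557*(1/30285) = 67424/11194669 + 1519/10095 = 17685347491/113010183555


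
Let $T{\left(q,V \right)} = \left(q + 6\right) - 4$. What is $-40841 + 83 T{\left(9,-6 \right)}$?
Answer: $-39928$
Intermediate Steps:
$T{\left(q,V \right)} = 2 + q$ ($T{\left(q,V \right)} = \left(6 + q\right) - 4 = 2 + q$)
$-40841 + 83 T{\left(9,-6 \right)} = -40841 + 83 \left(2 + 9\right) = -40841 + 83 \cdot 11 = -40841 + 913 = -39928$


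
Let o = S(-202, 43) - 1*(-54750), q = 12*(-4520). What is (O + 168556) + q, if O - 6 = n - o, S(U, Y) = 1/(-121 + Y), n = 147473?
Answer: 16149511/78 ≈ 2.0705e+5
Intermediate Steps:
q = -54240
o = 4270499/78 (o = 1/(-121 + 43) - 1*(-54750) = 1/(-78) + 54750 = -1/78 + 54750 = 4270499/78 ≈ 54750.)
O = 7232863/78 (O = 6 + (147473 - 1*4270499/78) = 6 + (147473 - 4270499/78) = 6 + 7232395/78 = 7232863/78 ≈ 92729.)
(O + 168556) + q = (7232863/78 + 168556) - 54240 = 20380231/78 - 54240 = 16149511/78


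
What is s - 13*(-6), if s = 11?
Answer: 89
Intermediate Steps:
s - 13*(-6) = 11 - 13*(-6) = 11 + 78 = 89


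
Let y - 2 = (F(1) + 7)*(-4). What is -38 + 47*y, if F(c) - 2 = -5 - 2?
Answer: -320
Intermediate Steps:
F(c) = -5 (F(c) = 2 + (-5 - 2) = 2 - 7 = -5)
y = -6 (y = 2 + (-5 + 7)*(-4) = 2 + 2*(-4) = 2 - 8 = -6)
-38 + 47*y = -38 + 47*(-6) = -38 - 282 = -320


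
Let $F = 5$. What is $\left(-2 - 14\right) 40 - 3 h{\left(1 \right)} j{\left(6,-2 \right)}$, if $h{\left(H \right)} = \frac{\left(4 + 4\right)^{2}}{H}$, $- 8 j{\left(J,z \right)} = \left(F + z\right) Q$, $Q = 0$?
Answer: $0$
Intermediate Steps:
$j{\left(J,z \right)} = 0$ ($j{\left(J,z \right)} = - \frac{\left(5 + z\right) 0}{8} = \left(- \frac{1}{8}\right) 0 = 0$)
$h{\left(H \right)} = \frac{64}{H}$ ($h{\left(H \right)} = \frac{8^{2}}{H} = \frac{64}{H}$)
$\left(-2 - 14\right) 40 - 3 h{\left(1 \right)} j{\left(6,-2 \right)} = \left(-2 - 14\right) 40 - 3 \cdot \frac{64}{1} \cdot 0 = \left(-2 - 14\right) 40 - 3 \cdot 64 \cdot 1 \cdot 0 = \left(-16\right) 40 \left(-3\right) 64 \cdot 0 = - 640 \left(\left(-192\right) 0\right) = \left(-640\right) 0 = 0$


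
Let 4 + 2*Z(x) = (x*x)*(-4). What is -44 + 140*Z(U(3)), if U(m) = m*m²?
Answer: -204444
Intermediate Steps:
U(m) = m³
Z(x) = -2 - 2*x² (Z(x) = -2 + ((x*x)*(-4))/2 = -2 + (x²*(-4))/2 = -2 + (-4*x²)/2 = -2 - 2*x²)
-44 + 140*Z(U(3)) = -44 + 140*(-2 - 2*(3³)²) = -44 + 140*(-2 - 2*27²) = -44 + 140*(-2 - 2*729) = -44 + 140*(-2 - 1458) = -44 + 140*(-1460) = -44 - 204400 = -204444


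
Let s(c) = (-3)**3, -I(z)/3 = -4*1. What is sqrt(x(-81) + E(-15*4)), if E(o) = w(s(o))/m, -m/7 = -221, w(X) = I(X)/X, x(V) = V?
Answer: I*sqrt(1744655549)/4641 ≈ 9.0*I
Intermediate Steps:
I(z) = 12 (I(z) = -(-12) = -3*(-4) = 12)
s(c) = -27
w(X) = 12/X
m = 1547 (m = -7*(-221) = 1547)
E(o) = -4/13923 (E(o) = (12/(-27))/1547 = (12*(-1/27))*(1/1547) = -4/9*1/1547 = -4/13923)
sqrt(x(-81) + E(-15*4)) = sqrt(-81 - 4/13923) = sqrt(-1127767/13923) = I*sqrt(1744655549)/4641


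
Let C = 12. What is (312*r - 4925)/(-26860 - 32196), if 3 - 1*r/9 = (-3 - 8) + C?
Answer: -691/59056 ≈ -0.011701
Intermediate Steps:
r = 18 (r = 27 - 9*((-3 - 8) + 12) = 27 - 9*(-11 + 12) = 27 - 9*1 = 27 - 9 = 18)
(312*r - 4925)/(-26860 - 32196) = (312*18 - 4925)/(-26860 - 32196) = (5616 - 4925)/(-59056) = 691*(-1/59056) = -691/59056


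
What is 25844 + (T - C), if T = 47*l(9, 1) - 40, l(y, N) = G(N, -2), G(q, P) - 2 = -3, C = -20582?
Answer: 46339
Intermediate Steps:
G(q, P) = -1 (G(q, P) = 2 - 3 = -1)
l(y, N) = -1
T = -87 (T = 47*(-1) - 40 = -47 - 40 = -87)
25844 + (T - C) = 25844 + (-87 - 1*(-20582)) = 25844 + (-87 + 20582) = 25844 + 20495 = 46339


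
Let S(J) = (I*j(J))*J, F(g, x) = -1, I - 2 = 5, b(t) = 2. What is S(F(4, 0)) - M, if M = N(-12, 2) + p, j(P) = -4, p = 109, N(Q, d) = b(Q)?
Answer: -83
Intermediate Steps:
N(Q, d) = 2
I = 7 (I = 2 + 5 = 7)
M = 111 (M = 2 + 109 = 111)
S(J) = -28*J (S(J) = (7*(-4))*J = -28*J)
S(F(4, 0)) - M = -28*(-1) - 1*111 = 28 - 111 = -83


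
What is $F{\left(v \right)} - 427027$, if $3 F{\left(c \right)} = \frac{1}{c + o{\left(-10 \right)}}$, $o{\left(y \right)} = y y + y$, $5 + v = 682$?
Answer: $- \frac{982589126}{2301} \approx -4.2703 \cdot 10^{5}$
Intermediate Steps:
$v = 677$ ($v = -5 + 682 = 677$)
$o{\left(y \right)} = y + y^{2}$ ($o{\left(y \right)} = y^{2} + y = y + y^{2}$)
$F{\left(c \right)} = \frac{1}{3 \left(90 + c\right)}$ ($F{\left(c \right)} = \frac{1}{3 \left(c - 10 \left(1 - 10\right)\right)} = \frac{1}{3 \left(c - -90\right)} = \frac{1}{3 \left(c + 90\right)} = \frac{1}{3 \left(90 + c\right)}$)
$F{\left(v \right)} - 427027 = \frac{1}{3 \left(90 + 677\right)} - 427027 = \frac{1}{3 \cdot 767} - 427027 = \frac{1}{3} \cdot \frac{1}{767} - 427027 = \frac{1}{2301} - 427027 = - \frac{982589126}{2301}$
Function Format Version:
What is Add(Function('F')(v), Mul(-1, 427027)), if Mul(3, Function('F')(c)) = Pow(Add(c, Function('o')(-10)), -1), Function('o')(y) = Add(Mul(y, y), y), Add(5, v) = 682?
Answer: Rational(-982589126, 2301) ≈ -4.2703e+5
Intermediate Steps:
v = 677 (v = Add(-5, 682) = 677)
Function('o')(y) = Add(y, Pow(y, 2)) (Function('o')(y) = Add(Pow(y, 2), y) = Add(y, Pow(y, 2)))
Function('F')(c) = Mul(Rational(1, 3), Pow(Add(90, c), -1)) (Function('F')(c) = Mul(Rational(1, 3), Pow(Add(c, Mul(-10, Add(1, -10))), -1)) = Mul(Rational(1, 3), Pow(Add(c, Mul(-10, -9)), -1)) = Mul(Rational(1, 3), Pow(Add(c, 90), -1)) = Mul(Rational(1, 3), Pow(Add(90, c), -1)))
Add(Function('F')(v), Mul(-1, 427027)) = Add(Mul(Rational(1, 3), Pow(Add(90, 677), -1)), Mul(-1, 427027)) = Add(Mul(Rational(1, 3), Pow(767, -1)), -427027) = Add(Mul(Rational(1, 3), Rational(1, 767)), -427027) = Add(Rational(1, 2301), -427027) = Rational(-982589126, 2301)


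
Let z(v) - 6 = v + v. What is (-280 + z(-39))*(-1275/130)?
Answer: 44880/13 ≈ 3452.3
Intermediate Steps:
z(v) = 6 + 2*v (z(v) = 6 + (v + v) = 6 + 2*v)
(-280 + z(-39))*(-1275/130) = (-280 + (6 + 2*(-39)))*(-1275/130) = (-280 + (6 - 78))*(-1275*1/130) = (-280 - 72)*(-255/26) = -352*(-255/26) = 44880/13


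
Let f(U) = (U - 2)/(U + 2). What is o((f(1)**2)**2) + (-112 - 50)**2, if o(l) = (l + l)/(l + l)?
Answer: 26245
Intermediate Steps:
f(U) = (-2 + U)/(2 + U)
o(l) = 1 (o(l) = (2*l)/((2*l)) = (2*l)*(1/(2*l)) = 1)
o((f(1)**2)**2) + (-112 - 50)**2 = 1 + (-112 - 50)**2 = 1 + (-162)**2 = 1 + 26244 = 26245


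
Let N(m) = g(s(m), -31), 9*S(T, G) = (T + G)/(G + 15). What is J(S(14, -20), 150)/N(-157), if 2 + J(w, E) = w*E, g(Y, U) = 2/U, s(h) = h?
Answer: -279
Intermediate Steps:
S(T, G) = (G + T)/(9*(15 + G)) (S(T, G) = ((T + G)/(G + 15))/9 = ((G + T)/(15 + G))/9 = (G + T)/(9*(15 + G)))
N(m) = -2/31 (N(m) = 2/(-31) = 2*(-1/31) = -2/31)
J(w, E) = -2 + E*w (J(w, E) = -2 + w*E = -2 + E*w)
J(S(14, -20), 150)/N(-157) = (-2 + 150*((-20 + 14)/(9*(15 - 20))))/(-2/31) = (-2 + 150*((1/9)*(-6)/(-5)))*(-31/2) = (-2 + 150*((1/9)*(-1/5)*(-6)))*(-31/2) = (-2 + 150*(2/15))*(-31/2) = (-2 + 20)*(-31/2) = 18*(-31/2) = -279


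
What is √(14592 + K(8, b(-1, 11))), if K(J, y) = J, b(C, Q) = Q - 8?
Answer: 10*√146 ≈ 120.83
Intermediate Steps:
b(C, Q) = -8 + Q
√(14592 + K(8, b(-1, 11))) = √(14592 + 8) = √14600 = 10*√146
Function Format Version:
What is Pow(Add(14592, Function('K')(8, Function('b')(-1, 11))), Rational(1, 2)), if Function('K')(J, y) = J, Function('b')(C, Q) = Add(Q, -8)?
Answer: Mul(10, Pow(146, Rational(1, 2))) ≈ 120.83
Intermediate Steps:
Function('b')(C, Q) = Add(-8, Q)
Pow(Add(14592, Function('K')(8, Function('b')(-1, 11))), Rational(1, 2)) = Pow(Add(14592, 8), Rational(1, 2)) = Pow(14600, Rational(1, 2)) = Mul(10, Pow(146, Rational(1, 2)))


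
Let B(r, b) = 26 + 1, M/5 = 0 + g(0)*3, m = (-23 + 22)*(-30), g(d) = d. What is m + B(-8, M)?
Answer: 57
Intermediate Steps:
m = 30 (m = -1*(-30) = 30)
M = 0 (M = 5*(0 + 0*3) = 5*(0 + 0) = 5*0 = 0)
B(r, b) = 27
m + B(-8, M) = 30 + 27 = 57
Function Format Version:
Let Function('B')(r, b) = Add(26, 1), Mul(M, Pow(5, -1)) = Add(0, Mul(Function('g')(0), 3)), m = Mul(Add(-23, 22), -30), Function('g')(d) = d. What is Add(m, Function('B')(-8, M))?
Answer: 57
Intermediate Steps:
m = 30 (m = Mul(-1, -30) = 30)
M = 0 (M = Mul(5, Add(0, Mul(0, 3))) = Mul(5, Add(0, 0)) = Mul(5, 0) = 0)
Function('B')(r, b) = 27
Add(m, Function('B')(-8, M)) = Add(30, 27) = 57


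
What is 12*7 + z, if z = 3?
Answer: 87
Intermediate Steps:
12*7 + z = 12*7 + 3 = 84 + 3 = 87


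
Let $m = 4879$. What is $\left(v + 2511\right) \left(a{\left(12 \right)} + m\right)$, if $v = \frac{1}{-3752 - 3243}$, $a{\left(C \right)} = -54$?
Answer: $\frac{16949688460}{1399} \approx 1.2116 \cdot 10^{7}$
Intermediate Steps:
$v = - \frac{1}{6995}$ ($v = \frac{1}{-6995} = - \frac{1}{6995} \approx -0.00014296$)
$\left(v + 2511\right) \left(a{\left(12 \right)} + m\right) = \left(- \frac{1}{6995} + 2511\right) \left(-54 + 4879\right) = \frac{17564444}{6995} \cdot 4825 = \frac{16949688460}{1399}$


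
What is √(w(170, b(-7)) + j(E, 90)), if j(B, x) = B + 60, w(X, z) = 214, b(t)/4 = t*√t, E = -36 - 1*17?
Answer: √221 ≈ 14.866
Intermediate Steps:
E = -53 (E = -36 - 17 = -53)
b(t) = 4*t^(3/2) (b(t) = 4*(t*√t) = 4*t^(3/2))
j(B, x) = 60 + B
√(w(170, b(-7)) + j(E, 90)) = √(214 + (60 - 53)) = √(214 + 7) = √221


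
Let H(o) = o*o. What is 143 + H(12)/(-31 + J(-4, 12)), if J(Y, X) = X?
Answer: 2573/19 ≈ 135.42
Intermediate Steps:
H(o) = o**2
143 + H(12)/(-31 + J(-4, 12)) = 143 + 12**2/(-31 + 12) = 143 + 144/(-19) = 143 - 1/19*144 = 143 - 144/19 = 2573/19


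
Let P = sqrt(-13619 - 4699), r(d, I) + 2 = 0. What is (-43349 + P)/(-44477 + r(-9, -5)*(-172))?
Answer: 43349/44133 - I*sqrt(18318)/44133 ≈ 0.98224 - 0.0030667*I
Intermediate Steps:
r(d, I) = -2 (r(d, I) = -2 + 0 = -2)
P = I*sqrt(18318) (P = sqrt(-18318) = I*sqrt(18318) ≈ 135.34*I)
(-43349 + P)/(-44477 + r(-9, -5)*(-172)) = (-43349 + I*sqrt(18318))/(-44477 - 2*(-172)) = (-43349 + I*sqrt(18318))/(-44477 + 344) = (-43349 + I*sqrt(18318))/(-44133) = (-43349 + I*sqrt(18318))*(-1/44133) = 43349/44133 - I*sqrt(18318)/44133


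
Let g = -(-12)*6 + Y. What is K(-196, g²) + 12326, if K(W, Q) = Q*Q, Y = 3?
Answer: 31652951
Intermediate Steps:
g = 75 (g = -(-12)*6 + 3 = -4*(-18) + 3 = 72 + 3 = 75)
K(W, Q) = Q²
K(-196, g²) + 12326 = (75²)² + 12326 = 5625² + 12326 = 31640625 + 12326 = 31652951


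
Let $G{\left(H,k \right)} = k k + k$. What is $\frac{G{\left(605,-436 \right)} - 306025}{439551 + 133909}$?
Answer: $- \frac{23273}{114692} \approx -0.20292$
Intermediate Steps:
$G{\left(H,k \right)} = k + k^{2}$ ($G{\left(H,k \right)} = k^{2} + k = k + k^{2}$)
$\frac{G{\left(605,-436 \right)} - 306025}{439551 + 133909} = \frac{- 436 \left(1 - 436\right) - 306025}{439551 + 133909} = \frac{\left(-436\right) \left(-435\right) - 306025}{573460} = \left(189660 - 306025\right) \frac{1}{573460} = \left(-116365\right) \frac{1}{573460} = - \frac{23273}{114692}$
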